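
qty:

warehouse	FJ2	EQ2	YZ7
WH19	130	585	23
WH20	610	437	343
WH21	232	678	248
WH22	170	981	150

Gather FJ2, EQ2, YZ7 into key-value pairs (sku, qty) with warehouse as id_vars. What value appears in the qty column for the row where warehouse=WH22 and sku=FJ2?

Unpivoting turns each (warehouse, wide-column) pair into one long row.
The wide cell at row WH22, column FJ2 holds 170, so the long row (WH22, FJ2) has qty=170.

170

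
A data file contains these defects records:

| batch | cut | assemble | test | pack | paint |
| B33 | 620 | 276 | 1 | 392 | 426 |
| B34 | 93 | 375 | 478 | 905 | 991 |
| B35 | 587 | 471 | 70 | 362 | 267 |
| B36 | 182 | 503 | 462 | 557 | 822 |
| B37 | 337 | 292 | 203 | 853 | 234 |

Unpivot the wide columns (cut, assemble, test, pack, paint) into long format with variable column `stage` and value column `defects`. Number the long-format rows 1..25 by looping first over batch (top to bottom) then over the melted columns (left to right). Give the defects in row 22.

25 rows total (5 × 5). Row 22: index ⌊(22-1)/5⌋ = 4 into batch → B37; (22-1) mod 5 = 1 into the melted columns → assemble.
So row 22 is (B37, assemble, 292); defects = 292.

292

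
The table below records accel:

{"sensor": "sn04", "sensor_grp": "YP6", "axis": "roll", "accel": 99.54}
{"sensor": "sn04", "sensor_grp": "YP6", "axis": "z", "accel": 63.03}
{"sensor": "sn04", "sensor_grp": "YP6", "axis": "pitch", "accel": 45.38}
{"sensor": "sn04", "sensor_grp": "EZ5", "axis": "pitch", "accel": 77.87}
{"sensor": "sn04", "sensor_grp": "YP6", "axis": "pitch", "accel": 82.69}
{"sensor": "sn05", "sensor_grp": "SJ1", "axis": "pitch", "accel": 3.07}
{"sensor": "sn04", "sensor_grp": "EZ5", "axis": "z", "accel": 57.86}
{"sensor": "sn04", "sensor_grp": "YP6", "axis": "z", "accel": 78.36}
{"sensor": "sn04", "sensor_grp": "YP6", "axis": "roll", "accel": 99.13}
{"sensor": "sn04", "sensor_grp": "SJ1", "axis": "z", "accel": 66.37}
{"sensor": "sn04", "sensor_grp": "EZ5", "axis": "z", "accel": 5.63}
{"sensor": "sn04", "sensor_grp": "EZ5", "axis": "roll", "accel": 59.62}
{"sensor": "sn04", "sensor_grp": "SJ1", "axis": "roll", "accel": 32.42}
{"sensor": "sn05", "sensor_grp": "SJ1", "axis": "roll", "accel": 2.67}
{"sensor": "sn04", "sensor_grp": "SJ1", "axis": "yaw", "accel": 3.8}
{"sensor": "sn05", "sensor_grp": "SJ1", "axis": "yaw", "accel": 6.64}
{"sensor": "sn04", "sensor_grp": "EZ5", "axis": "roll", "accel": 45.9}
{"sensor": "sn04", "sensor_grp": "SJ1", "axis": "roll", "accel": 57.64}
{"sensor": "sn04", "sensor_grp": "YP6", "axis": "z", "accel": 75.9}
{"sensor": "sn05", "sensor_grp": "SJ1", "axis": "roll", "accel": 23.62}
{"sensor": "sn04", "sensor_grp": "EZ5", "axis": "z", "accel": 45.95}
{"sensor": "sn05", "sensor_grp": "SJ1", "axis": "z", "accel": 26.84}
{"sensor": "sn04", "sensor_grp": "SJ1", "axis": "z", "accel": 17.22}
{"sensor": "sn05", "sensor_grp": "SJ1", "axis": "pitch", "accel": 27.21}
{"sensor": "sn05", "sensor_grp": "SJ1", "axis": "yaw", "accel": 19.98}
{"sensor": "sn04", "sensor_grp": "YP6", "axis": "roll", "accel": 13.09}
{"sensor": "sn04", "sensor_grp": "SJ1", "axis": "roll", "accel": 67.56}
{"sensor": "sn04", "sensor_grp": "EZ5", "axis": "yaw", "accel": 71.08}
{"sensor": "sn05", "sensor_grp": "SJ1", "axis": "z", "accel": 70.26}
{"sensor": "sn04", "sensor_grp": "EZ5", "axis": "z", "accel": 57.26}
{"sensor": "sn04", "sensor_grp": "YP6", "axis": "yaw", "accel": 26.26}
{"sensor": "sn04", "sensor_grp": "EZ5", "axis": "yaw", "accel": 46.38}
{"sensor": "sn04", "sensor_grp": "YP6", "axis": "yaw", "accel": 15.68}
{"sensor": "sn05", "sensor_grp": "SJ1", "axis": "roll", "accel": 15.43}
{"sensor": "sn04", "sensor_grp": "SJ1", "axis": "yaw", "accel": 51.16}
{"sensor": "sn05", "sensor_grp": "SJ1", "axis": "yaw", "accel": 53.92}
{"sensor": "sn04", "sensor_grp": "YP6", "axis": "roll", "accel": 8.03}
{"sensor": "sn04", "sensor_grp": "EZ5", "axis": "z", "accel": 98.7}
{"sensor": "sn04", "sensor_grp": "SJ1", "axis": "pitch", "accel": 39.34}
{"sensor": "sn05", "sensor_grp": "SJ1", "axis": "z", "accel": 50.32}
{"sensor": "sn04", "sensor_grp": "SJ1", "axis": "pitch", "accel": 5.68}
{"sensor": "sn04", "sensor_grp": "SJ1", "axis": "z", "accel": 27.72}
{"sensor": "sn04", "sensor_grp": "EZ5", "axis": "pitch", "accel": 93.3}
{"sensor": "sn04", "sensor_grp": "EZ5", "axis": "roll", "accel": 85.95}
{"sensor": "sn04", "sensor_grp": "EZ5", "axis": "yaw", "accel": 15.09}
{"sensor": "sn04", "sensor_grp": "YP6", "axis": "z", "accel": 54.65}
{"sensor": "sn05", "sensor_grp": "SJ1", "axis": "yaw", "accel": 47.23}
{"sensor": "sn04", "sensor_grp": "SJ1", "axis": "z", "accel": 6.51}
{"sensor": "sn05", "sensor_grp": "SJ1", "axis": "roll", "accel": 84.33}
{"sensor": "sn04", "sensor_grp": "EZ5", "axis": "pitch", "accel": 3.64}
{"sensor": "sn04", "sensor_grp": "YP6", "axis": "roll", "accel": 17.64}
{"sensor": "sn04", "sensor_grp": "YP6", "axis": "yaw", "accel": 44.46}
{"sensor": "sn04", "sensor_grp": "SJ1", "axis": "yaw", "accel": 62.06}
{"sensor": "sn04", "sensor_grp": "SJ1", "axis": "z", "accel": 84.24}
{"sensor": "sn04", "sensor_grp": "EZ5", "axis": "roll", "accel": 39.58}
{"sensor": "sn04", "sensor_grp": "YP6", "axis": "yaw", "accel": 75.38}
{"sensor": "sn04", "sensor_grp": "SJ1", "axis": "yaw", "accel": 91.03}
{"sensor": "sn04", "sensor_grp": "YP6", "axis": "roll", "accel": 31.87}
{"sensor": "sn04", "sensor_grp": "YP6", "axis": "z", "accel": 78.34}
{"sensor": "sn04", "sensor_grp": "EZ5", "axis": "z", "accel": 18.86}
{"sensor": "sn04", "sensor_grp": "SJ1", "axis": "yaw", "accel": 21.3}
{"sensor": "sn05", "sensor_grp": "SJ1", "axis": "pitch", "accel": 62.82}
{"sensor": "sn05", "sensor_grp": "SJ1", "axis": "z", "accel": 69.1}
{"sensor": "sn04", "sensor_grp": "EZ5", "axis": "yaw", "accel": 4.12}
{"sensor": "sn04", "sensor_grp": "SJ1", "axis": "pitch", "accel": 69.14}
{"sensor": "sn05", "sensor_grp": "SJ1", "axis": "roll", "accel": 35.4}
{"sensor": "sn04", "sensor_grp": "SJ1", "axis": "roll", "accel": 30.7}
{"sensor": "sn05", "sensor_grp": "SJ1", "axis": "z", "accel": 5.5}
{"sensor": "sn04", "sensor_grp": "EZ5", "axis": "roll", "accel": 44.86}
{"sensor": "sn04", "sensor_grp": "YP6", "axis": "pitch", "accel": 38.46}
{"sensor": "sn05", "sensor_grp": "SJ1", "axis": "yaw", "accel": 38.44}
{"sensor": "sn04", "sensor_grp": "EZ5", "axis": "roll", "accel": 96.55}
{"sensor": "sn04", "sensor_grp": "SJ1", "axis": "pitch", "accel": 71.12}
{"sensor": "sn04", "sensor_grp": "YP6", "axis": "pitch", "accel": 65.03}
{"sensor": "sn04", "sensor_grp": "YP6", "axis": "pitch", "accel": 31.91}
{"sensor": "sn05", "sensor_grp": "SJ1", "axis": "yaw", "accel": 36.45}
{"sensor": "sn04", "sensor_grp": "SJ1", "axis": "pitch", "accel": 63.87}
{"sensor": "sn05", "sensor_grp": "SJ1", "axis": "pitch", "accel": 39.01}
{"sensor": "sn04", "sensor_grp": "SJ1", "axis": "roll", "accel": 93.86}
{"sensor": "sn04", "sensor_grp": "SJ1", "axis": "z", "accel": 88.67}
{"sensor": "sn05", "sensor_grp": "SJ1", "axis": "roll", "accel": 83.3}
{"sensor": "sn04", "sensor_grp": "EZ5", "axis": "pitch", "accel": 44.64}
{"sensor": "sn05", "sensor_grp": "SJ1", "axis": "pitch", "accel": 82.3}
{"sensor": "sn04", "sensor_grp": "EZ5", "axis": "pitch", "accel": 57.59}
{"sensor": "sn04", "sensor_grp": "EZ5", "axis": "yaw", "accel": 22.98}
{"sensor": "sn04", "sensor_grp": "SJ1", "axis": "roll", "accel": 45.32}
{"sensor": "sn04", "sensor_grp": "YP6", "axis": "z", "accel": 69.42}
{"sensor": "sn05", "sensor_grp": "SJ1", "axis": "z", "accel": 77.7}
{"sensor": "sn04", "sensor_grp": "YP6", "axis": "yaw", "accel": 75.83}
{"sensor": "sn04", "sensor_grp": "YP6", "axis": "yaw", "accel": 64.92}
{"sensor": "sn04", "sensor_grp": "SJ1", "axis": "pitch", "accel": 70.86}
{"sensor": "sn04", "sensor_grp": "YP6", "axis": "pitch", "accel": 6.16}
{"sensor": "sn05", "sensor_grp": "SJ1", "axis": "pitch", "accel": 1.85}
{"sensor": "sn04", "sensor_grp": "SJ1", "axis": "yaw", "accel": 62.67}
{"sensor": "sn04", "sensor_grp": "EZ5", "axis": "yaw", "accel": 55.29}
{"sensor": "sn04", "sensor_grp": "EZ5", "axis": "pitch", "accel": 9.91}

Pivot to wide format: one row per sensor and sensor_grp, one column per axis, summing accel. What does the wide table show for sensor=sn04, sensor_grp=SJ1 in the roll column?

Rows with sensor=sn04, sensor_grp=SJ1 and axis=roll: accel values are 32.42, 57.64, 67.56, 30.7, 93.86, 45.32.
32.42 + 57.64 + 67.56 + 30.7 + 93.86 + 45.32 = 327.50.

327.50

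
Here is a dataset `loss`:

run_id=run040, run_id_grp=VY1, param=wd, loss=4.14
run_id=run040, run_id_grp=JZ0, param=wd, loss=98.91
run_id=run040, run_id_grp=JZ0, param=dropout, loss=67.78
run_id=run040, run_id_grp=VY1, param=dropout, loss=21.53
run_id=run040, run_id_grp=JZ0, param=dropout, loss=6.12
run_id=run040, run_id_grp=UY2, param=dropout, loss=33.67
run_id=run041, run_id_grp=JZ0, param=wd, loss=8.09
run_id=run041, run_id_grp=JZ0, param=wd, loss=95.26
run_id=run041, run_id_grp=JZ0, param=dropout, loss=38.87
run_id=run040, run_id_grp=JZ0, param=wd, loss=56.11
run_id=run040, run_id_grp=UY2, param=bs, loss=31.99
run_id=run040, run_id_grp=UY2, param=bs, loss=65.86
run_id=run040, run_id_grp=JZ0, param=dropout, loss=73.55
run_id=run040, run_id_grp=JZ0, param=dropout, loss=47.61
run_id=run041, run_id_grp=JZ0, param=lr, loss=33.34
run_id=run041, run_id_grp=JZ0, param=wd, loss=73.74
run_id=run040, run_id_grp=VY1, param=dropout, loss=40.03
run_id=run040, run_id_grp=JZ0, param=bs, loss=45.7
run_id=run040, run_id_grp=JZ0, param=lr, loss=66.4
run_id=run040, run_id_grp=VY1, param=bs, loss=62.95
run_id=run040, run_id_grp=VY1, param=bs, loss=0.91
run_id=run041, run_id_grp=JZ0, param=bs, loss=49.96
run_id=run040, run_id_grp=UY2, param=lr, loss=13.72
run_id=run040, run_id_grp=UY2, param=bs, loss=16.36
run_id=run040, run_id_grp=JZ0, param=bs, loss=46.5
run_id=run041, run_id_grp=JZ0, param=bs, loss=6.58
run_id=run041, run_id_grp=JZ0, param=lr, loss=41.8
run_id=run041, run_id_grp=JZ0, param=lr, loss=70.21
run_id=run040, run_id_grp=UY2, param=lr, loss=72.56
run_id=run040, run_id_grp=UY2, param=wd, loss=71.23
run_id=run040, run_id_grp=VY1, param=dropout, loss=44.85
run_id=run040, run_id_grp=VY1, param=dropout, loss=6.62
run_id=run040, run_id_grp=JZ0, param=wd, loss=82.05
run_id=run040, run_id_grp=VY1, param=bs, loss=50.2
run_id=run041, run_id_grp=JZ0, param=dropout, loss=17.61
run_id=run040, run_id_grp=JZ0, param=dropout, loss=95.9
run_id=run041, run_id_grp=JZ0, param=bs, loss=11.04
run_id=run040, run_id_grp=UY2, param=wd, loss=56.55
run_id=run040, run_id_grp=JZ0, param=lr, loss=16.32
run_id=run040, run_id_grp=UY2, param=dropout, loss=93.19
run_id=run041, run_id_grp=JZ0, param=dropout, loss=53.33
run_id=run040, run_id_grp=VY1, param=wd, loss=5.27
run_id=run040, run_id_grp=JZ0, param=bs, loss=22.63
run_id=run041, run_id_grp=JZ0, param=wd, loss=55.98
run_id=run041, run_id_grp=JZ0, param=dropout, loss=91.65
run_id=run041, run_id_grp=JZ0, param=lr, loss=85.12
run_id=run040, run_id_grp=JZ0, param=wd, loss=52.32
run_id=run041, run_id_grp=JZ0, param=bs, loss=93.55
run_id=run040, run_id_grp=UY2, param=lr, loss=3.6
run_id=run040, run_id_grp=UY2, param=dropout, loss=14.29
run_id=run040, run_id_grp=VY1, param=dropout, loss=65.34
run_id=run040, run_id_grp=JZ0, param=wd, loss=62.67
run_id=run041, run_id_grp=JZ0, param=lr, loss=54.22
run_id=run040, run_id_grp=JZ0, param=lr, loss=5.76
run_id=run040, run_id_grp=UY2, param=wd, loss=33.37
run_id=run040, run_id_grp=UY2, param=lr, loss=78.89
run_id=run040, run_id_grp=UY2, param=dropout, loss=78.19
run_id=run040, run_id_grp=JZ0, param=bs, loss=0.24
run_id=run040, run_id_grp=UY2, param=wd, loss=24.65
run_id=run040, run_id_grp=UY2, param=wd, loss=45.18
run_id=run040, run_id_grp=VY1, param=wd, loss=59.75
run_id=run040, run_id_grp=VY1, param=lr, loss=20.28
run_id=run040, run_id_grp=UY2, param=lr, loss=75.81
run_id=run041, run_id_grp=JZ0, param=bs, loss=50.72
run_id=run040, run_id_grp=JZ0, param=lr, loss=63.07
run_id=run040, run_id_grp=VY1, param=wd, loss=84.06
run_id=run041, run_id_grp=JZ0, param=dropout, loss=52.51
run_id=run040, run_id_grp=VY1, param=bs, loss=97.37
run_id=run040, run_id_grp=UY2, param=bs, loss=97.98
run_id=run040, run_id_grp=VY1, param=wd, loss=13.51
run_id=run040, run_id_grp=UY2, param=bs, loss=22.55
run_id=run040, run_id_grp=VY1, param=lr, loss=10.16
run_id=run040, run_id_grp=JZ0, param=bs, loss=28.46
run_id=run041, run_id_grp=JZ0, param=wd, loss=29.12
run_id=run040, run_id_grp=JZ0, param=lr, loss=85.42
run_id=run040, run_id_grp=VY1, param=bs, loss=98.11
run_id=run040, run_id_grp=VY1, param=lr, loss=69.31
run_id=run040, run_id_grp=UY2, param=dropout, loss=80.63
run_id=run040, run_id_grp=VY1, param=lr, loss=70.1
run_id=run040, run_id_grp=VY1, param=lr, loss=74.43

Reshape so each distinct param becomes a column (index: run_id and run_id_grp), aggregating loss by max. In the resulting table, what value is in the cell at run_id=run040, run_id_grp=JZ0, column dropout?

95.9

Rows with run_id=run040, run_id_grp=JZ0 and param=dropout: loss values are 67.78, 6.12, 73.55, 47.61, 95.9.
max(67.78, 6.12, 73.55, 47.61, 95.9) = 95.9.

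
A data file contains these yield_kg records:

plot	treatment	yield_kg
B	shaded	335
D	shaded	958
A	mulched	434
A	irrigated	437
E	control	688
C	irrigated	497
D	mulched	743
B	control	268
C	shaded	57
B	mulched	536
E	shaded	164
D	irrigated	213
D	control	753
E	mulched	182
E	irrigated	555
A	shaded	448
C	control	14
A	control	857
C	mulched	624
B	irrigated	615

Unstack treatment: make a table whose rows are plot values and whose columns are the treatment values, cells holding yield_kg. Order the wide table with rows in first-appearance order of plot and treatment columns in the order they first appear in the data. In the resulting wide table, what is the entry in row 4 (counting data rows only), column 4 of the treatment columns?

688

With rows in first-appearance order of plot, row 4 is plot=E. treatment columns in first-appearance order: shaded, mulched, irrigated, control; column 4 is control.
Long rows with plot=E, treatment=control: yield_kg = 688.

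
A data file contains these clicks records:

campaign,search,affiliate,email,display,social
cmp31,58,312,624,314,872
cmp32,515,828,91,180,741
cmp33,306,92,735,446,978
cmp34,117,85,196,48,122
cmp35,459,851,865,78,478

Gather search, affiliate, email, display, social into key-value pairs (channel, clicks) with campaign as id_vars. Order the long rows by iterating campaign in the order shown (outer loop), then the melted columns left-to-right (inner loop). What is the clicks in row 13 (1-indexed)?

735

25 rows total (5 × 5). Row 13: index ⌊(13-1)/5⌋ = 2 into campaign → cmp33; (13-1) mod 5 = 2 into the melted columns → email.
So row 13 is (cmp33, email, 735); clicks = 735.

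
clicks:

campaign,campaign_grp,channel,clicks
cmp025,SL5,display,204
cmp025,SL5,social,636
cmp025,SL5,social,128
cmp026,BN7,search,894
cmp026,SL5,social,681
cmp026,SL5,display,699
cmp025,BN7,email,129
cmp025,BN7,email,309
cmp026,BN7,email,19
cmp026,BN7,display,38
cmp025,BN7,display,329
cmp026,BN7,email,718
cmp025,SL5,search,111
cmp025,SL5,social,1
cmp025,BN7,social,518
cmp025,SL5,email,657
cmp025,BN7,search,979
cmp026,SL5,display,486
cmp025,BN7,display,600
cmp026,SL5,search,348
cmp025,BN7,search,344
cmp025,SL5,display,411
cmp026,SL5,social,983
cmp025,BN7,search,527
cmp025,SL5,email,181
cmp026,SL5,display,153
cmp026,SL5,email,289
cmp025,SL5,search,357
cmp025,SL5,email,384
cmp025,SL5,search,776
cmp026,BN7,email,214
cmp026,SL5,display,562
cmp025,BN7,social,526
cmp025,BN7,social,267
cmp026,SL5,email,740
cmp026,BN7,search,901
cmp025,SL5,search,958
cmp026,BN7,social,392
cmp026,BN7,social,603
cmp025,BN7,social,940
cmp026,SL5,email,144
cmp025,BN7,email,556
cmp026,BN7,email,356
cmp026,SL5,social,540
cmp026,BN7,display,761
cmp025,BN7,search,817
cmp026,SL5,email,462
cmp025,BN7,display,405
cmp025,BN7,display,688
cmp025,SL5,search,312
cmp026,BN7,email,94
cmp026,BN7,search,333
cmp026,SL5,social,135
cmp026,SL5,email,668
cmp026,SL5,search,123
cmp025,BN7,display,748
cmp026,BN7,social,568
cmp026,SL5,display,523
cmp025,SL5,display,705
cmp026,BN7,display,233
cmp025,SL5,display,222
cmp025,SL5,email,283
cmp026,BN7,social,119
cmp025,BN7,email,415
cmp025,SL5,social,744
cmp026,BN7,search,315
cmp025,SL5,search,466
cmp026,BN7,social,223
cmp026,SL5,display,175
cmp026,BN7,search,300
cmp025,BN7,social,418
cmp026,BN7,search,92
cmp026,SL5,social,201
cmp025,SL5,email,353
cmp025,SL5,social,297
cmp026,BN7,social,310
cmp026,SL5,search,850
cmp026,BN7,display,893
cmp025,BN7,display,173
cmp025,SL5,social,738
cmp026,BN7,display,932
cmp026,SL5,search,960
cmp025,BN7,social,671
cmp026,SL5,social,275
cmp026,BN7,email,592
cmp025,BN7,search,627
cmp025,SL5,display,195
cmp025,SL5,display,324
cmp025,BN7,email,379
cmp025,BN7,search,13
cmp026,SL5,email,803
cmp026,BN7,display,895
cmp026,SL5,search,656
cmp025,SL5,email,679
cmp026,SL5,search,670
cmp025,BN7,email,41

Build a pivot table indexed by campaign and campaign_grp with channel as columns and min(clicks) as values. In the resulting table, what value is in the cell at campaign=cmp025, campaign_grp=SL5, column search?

Rows with campaign=cmp025, campaign_grp=SL5 and channel=search: clicks values are 111, 357, 776, 958, 312, 466.
min(111, 357, 776, 958, 312, 466) = 111.

111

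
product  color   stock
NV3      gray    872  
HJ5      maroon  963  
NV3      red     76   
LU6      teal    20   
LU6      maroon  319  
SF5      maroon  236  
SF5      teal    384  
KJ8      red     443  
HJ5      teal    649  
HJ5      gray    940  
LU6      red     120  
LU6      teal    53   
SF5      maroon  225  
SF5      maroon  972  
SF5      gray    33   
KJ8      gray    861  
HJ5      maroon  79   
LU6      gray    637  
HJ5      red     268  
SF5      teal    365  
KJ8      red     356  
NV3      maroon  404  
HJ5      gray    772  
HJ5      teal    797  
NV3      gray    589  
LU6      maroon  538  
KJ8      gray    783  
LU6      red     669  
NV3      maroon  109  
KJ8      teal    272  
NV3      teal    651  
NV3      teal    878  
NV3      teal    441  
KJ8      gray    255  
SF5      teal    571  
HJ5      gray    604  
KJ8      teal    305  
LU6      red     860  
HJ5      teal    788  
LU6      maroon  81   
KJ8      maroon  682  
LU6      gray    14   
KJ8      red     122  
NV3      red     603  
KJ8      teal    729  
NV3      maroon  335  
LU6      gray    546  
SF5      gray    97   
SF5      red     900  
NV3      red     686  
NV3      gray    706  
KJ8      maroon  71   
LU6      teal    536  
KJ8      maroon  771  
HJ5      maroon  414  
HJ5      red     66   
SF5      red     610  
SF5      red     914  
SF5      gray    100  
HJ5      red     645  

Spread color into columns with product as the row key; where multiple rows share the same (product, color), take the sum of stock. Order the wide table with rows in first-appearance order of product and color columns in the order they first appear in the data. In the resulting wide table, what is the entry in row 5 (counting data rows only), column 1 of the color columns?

1899

With rows in first-appearance order of product, row 5 is product=KJ8. color columns in first-appearance order: gray, maroon, red, teal; column 1 is gray.
Long rows with product=KJ8, color=gray: 861 + 783 + 255 = 1899.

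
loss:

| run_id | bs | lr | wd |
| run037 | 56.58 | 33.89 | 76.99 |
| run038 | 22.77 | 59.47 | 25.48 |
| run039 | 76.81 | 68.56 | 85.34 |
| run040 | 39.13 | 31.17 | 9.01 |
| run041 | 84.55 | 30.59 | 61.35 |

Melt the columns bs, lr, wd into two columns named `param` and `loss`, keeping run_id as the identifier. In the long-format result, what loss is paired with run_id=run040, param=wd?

9.01

Unpivoting turns each (run_id, wide-column) pair into one long row.
The wide cell at row run040, column wd holds 9.01, so the long row (run040, wd) has loss=9.01.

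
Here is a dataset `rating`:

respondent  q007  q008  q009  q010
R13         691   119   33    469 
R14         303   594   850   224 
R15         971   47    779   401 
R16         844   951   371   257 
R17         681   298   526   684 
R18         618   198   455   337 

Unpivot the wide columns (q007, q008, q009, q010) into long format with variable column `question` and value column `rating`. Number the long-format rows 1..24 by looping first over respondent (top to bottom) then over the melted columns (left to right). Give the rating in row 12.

24 rows total (6 × 4). Row 12: index ⌊(12-1)/4⌋ = 2 into respondent → R15; (12-1) mod 4 = 3 into the melted columns → q010.
So row 12 is (R15, q010, 401); rating = 401.

401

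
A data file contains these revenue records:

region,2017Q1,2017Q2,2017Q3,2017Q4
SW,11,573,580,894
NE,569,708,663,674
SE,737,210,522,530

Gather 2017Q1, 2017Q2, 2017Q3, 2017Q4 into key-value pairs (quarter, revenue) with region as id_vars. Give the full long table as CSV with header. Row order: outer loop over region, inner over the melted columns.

region,quarter,revenue
SW,2017Q1,11
SW,2017Q2,573
SW,2017Q3,580
SW,2017Q4,894
NE,2017Q1,569
NE,2017Q2,708
NE,2017Q3,663
NE,2017Q4,674
SE,2017Q1,737
SE,2017Q2,210
SE,2017Q3,522
SE,2017Q4,530

Each (region, column) pair becomes one row: 3 × 4 = 12 rows.
For example, (SW, 2017Q1) → revenue=11.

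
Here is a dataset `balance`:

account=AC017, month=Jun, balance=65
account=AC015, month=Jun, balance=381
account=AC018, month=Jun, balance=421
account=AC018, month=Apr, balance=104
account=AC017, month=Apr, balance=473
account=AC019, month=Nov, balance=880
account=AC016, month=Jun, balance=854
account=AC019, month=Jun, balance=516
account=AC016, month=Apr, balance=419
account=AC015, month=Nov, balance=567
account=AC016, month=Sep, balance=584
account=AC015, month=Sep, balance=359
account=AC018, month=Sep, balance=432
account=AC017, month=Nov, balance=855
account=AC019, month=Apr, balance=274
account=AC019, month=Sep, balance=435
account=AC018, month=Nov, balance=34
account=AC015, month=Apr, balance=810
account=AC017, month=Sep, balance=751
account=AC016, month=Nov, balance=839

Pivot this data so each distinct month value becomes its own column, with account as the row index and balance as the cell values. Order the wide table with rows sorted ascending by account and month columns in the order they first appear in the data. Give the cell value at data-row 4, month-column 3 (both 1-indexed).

With rows sorted ascending by account, row 4 is account=AC018. month columns in first-appearance order: Jun, Apr, Nov, Sep; column 3 is Nov.
Long rows with account=AC018, month=Nov: balance = 34.

34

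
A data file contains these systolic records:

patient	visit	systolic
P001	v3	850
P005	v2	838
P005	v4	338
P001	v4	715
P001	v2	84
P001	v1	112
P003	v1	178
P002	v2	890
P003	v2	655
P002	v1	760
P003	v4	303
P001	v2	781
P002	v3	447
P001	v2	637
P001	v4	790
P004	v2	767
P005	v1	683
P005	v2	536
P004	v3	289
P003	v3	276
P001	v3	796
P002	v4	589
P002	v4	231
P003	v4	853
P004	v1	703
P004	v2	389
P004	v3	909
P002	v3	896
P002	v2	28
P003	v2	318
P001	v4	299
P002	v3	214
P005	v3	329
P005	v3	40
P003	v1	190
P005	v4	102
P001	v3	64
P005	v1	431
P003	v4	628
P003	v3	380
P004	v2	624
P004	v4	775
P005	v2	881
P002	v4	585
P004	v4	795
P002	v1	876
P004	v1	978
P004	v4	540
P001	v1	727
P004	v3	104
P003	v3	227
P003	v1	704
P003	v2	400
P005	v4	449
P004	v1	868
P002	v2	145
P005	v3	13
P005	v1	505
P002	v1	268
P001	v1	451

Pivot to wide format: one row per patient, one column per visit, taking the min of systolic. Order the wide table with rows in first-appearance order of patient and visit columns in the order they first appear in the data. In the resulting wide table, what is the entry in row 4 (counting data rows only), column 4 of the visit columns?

With rows in first-appearance order of patient, row 4 is patient=P002. visit columns in first-appearance order: v3, v2, v4, v1; column 4 is v1.
Long rows with patient=P002, visit=v1: min(760, 876, 268) = 268.

268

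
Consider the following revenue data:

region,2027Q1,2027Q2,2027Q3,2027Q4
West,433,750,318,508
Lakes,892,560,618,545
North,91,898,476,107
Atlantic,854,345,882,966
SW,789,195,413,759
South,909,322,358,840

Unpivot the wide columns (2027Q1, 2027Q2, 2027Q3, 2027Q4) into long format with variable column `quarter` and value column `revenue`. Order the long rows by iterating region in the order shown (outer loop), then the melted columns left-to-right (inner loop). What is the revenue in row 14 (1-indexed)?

24 rows total (6 × 4). Row 14: index ⌊(14-1)/4⌋ = 3 into region → Atlantic; (14-1) mod 4 = 1 into the melted columns → 2027Q2.
So row 14 is (Atlantic, 2027Q2, 345); revenue = 345.

345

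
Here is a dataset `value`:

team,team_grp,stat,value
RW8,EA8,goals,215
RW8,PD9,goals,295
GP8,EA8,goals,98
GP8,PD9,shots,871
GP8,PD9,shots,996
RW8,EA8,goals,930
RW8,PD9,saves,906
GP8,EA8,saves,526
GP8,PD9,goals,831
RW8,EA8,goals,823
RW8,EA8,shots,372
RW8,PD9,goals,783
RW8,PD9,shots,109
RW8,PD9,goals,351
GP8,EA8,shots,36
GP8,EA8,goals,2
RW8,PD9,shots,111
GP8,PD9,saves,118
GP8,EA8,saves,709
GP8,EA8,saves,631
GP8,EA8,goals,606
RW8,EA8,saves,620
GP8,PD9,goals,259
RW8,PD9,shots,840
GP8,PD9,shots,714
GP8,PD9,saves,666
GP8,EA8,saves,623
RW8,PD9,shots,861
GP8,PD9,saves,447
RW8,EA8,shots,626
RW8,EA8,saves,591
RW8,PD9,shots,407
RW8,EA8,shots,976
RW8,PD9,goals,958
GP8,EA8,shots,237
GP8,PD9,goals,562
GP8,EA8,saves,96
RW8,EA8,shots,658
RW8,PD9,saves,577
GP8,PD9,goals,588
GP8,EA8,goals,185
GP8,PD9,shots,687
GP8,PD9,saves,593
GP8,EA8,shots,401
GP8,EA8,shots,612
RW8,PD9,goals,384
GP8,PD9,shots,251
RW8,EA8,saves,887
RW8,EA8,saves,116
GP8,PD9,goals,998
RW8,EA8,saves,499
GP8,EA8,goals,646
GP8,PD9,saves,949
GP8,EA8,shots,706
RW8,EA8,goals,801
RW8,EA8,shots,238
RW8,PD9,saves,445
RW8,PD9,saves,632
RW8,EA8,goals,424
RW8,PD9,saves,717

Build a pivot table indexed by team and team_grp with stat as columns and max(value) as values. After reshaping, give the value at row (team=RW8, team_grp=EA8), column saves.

887

Rows with team=RW8, team_grp=EA8 and stat=saves: value values are 620, 591, 887, 116, 499.
max(620, 591, 887, 116, 499) = 887.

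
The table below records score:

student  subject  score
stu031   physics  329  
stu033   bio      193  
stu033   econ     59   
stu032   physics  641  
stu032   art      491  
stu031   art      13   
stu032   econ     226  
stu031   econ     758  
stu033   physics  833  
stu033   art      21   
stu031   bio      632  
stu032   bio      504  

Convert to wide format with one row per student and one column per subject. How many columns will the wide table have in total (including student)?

1 column for student plus 4 distinct subject values → 5 columns.

5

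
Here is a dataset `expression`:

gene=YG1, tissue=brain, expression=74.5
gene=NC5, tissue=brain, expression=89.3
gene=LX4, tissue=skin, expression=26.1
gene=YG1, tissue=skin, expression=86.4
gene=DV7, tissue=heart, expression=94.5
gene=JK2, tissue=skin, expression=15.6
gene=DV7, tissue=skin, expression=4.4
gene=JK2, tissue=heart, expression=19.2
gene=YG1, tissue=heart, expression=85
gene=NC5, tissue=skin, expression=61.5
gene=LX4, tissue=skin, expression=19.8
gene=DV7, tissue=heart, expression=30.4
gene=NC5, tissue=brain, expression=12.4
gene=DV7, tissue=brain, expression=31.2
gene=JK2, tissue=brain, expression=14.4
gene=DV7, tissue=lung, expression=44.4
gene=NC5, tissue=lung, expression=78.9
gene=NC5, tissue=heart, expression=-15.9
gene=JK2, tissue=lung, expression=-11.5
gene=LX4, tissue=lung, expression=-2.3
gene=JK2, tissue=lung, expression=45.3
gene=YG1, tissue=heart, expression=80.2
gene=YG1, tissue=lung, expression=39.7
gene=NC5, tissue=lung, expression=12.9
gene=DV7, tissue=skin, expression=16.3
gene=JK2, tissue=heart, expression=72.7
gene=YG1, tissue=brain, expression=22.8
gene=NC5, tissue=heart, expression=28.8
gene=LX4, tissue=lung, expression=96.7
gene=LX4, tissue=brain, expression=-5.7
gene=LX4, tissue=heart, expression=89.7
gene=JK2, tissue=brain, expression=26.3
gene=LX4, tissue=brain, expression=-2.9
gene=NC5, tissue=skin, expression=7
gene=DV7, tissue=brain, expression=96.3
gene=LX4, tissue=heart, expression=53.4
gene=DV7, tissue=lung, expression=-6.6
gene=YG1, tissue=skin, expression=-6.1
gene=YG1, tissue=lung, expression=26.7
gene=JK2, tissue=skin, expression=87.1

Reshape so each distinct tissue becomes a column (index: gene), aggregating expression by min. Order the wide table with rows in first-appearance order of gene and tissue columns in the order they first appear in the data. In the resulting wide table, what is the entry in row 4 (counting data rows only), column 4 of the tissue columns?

-6.6

With rows in first-appearance order of gene, row 4 is gene=DV7. tissue columns in first-appearance order: brain, skin, heart, lung; column 4 is lung.
Long rows with gene=DV7, tissue=lung: min(44.4, -6.6) = -6.6.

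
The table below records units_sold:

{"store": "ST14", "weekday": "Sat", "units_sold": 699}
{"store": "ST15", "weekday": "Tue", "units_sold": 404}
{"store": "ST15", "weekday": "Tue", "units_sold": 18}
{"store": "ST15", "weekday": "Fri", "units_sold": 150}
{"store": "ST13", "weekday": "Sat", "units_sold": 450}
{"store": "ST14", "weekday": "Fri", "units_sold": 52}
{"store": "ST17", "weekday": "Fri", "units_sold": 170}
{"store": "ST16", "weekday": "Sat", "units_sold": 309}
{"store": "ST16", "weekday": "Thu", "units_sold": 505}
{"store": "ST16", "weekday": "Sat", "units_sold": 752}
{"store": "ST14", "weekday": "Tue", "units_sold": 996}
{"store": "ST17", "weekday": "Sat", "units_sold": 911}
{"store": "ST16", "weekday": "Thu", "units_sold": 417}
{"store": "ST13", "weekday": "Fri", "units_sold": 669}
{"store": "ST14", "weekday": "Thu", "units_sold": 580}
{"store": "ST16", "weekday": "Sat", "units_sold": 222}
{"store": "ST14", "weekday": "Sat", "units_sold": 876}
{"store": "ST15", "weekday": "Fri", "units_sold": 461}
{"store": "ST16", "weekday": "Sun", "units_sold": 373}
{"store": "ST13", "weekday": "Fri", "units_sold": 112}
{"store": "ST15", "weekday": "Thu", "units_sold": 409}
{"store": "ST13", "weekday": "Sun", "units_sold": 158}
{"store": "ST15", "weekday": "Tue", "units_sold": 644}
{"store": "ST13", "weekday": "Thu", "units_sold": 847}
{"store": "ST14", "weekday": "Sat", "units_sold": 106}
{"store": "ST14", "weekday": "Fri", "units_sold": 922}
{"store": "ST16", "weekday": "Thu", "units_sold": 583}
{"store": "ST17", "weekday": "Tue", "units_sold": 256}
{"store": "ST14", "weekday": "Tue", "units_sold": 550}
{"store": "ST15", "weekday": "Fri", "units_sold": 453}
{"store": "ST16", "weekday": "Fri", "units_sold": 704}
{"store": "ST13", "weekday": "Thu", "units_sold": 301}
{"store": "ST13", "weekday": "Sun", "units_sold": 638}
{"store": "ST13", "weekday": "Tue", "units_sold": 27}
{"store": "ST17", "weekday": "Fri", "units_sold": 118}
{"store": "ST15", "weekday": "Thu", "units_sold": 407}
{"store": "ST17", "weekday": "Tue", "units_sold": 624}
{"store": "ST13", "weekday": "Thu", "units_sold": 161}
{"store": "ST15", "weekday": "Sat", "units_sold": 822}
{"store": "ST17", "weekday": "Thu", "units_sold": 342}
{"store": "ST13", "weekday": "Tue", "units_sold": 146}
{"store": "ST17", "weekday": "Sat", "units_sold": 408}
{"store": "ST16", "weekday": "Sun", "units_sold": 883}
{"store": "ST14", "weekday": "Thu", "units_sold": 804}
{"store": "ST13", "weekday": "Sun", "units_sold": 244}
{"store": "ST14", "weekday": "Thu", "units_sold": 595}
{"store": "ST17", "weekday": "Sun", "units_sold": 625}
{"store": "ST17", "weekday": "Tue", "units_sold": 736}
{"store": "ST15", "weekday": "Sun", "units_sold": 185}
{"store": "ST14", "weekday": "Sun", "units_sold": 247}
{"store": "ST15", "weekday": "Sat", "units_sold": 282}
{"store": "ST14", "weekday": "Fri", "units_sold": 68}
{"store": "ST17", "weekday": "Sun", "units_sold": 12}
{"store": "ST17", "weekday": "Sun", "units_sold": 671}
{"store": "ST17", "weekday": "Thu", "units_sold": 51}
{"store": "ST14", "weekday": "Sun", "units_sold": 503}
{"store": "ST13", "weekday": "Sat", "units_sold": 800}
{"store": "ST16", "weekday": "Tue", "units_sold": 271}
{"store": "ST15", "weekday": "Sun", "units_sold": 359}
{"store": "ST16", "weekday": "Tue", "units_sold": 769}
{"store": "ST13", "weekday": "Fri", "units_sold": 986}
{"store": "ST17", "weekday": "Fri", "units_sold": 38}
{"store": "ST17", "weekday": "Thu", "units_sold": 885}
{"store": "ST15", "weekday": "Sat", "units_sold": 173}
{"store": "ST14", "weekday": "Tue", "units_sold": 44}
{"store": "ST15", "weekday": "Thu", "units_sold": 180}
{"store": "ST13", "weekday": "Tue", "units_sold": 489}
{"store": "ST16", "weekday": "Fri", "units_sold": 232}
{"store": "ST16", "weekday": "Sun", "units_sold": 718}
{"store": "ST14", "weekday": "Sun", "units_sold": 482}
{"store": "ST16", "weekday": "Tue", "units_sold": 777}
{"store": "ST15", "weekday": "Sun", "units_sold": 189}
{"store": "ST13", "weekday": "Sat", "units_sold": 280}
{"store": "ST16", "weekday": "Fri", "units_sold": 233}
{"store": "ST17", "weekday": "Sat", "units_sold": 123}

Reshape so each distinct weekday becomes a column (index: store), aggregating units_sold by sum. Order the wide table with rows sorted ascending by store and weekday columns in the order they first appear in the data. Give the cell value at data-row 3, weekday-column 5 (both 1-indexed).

733

With rows sorted ascending by store, row 3 is store=ST15. weekday columns in first-appearance order: Sat, Tue, Fri, Thu, Sun; column 5 is Sun.
Long rows with store=ST15, weekday=Sun: 185 + 359 + 189 = 733.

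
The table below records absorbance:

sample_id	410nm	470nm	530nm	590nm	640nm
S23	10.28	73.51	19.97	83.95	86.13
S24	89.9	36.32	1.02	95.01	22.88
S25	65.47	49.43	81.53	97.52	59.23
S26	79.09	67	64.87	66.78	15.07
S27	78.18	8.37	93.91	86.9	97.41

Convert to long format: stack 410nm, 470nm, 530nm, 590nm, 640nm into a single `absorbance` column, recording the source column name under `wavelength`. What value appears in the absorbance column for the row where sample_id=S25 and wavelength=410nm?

65.47

Unpivoting turns each (sample_id, wide-column) pair into one long row.
The wide cell at row S25, column 410nm holds 65.47, so the long row (S25, 410nm) has absorbance=65.47.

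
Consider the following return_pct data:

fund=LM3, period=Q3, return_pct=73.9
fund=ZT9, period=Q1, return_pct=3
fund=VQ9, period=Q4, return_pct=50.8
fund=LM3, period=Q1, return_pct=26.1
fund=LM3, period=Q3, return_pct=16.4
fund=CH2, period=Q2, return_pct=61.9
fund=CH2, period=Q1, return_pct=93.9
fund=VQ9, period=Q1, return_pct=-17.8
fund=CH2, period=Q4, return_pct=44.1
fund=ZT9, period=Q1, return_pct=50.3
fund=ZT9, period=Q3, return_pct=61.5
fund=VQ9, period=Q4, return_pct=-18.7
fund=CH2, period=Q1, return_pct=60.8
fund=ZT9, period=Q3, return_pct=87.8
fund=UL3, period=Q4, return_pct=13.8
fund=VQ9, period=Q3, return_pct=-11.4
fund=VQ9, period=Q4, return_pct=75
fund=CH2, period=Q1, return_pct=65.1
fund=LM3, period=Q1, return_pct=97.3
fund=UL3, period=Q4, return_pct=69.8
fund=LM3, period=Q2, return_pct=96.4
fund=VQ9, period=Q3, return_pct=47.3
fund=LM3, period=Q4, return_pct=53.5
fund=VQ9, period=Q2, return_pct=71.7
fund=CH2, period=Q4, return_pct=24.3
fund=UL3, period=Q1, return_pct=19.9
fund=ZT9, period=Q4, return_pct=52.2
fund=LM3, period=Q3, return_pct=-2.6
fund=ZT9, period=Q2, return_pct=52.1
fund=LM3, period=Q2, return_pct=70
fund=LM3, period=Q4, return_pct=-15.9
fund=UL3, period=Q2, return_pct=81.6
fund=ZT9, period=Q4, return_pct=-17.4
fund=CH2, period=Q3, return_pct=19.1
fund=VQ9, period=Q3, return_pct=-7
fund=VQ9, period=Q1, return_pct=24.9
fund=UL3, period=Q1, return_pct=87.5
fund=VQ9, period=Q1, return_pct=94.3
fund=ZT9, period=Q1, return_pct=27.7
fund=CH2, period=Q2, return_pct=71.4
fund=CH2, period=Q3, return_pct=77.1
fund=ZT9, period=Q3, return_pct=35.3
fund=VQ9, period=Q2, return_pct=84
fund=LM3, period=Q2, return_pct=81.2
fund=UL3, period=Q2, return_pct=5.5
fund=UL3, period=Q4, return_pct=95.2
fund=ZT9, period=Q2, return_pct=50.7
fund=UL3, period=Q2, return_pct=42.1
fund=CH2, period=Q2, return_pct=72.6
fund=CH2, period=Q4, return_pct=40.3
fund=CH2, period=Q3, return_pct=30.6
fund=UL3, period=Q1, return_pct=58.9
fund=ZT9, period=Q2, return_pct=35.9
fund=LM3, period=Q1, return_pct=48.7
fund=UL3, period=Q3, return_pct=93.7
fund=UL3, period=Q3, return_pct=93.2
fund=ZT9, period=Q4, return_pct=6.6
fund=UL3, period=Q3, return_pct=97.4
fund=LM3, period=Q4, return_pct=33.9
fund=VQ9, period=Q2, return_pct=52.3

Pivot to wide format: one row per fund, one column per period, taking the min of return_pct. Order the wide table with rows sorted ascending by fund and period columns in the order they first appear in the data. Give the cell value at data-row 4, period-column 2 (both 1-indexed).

-17.8

With rows sorted ascending by fund, row 4 is fund=VQ9. period columns in first-appearance order: Q3, Q1, Q4, Q2; column 2 is Q1.
Long rows with fund=VQ9, period=Q1: min(-17.8, 24.9, 94.3) = -17.8.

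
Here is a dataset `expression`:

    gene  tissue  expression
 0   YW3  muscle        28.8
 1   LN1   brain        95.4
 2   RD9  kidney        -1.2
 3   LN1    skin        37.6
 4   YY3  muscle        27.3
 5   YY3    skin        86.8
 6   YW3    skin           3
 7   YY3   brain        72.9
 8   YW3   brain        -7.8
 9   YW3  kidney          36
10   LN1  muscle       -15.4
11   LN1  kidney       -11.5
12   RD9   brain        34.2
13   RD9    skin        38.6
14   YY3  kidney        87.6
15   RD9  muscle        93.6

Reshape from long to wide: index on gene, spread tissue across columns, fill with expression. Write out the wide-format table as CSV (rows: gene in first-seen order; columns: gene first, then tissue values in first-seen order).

gene,muscle,brain,kidney,skin
YW3,28.8,-7.8,36,3
LN1,-15.4,95.4,-11.5,37.6
RD9,93.6,34.2,-1.2,38.6
YY3,27.3,72.9,87.6,86.8

Columns: gene plus the 4 distinct tissue values (muscle, brain, kidney, skin).
For example, row YW3 column muscle takes expression=28.8 from the long row (YW3, muscle).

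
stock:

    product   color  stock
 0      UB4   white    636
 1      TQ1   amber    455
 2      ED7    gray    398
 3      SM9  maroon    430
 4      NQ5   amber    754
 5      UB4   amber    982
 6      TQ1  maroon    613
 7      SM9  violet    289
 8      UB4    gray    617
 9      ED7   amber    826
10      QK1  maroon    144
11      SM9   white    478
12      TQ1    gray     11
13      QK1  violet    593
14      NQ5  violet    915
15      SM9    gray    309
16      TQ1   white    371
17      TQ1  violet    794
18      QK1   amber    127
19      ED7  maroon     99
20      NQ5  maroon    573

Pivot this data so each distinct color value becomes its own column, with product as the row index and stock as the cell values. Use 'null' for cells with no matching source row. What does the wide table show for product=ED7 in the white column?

No long-format row has product=ED7 and color=white, so the cell is null.

null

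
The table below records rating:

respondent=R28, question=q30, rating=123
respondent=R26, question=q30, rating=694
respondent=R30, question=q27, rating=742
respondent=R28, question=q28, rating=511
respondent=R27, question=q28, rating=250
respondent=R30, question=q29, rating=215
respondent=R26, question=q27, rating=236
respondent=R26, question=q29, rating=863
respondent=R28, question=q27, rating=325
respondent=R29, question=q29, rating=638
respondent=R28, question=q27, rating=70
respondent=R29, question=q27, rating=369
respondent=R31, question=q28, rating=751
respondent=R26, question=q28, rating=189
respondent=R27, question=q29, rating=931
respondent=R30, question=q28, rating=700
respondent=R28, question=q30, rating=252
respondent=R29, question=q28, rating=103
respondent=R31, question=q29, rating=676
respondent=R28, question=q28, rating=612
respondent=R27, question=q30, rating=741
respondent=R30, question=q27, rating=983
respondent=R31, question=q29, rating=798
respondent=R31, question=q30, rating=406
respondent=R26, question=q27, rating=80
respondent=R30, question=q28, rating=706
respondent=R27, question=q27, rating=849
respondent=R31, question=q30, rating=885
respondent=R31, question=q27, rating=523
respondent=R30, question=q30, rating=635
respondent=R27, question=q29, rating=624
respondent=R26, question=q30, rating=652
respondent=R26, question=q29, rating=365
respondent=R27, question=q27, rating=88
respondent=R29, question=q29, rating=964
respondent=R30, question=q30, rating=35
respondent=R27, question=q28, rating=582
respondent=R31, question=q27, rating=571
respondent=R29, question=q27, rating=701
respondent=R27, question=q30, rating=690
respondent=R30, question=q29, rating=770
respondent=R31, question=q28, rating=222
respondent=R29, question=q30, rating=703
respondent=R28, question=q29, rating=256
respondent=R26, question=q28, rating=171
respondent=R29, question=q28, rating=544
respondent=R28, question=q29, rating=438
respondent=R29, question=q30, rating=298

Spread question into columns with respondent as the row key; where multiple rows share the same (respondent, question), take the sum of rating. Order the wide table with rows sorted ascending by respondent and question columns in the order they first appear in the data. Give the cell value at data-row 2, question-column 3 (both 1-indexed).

With rows sorted ascending by respondent, row 2 is respondent=R27. question columns in first-appearance order: q30, q27, q28, q29; column 3 is q28.
Long rows with respondent=R27, question=q28: 250 + 582 = 832.

832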